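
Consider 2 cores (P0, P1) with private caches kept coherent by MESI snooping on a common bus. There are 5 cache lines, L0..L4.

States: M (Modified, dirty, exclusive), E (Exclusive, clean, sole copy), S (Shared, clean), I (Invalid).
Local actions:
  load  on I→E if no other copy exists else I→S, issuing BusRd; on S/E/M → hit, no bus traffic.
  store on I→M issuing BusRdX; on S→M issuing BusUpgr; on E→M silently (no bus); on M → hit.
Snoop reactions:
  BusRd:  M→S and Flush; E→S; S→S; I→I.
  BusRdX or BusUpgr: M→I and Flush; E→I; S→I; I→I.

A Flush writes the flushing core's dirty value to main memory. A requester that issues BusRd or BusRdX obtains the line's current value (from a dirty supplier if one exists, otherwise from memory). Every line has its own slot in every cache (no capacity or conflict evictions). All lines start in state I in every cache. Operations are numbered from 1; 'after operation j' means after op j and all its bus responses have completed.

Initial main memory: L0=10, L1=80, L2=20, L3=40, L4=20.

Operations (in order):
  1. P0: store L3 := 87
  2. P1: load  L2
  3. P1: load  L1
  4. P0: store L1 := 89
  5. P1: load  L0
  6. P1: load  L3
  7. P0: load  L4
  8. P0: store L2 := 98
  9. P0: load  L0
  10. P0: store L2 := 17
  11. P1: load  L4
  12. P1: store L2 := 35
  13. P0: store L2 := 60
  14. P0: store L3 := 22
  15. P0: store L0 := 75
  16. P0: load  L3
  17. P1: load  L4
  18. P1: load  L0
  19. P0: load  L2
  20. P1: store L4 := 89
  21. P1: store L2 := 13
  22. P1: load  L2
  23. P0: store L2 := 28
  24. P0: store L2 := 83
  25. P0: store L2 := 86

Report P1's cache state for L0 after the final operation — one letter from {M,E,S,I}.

[1] P0: store L3 := 87 | P0:M(87), P1:I | bus: BusRdX
[2] P1: load  L2 | P0:I, P1:E(20) | bus: BusRd
[3] P1: load  L1 | P0:I, P1:E(80) | bus: BusRd
[4] P0: store L1 := 89 | P0:M(89), P1:I | bus: BusRdX
[5] P1: load  L0 | P0:I, P1:E(10) | bus: BusRd
[6] P1: load  L3 | P0:S(87), P1:S(87) | bus: BusRd,Flush
[7] P0: load  L4 | P0:E(20), P1:I | bus: BusRd
[8] P0: store L2 := 98 | P0:M(98), P1:I | bus: BusRdX
[9] P0: load  L0 | P0:S(10), P1:S(10) | bus: BusRd
[10] P0: store L2 := 17 | P0:M(17), P1:I | bus: none
[11] P1: load  L4 | P0:S(20), P1:S(20) | bus: BusRd
[12] P1: store L2 := 35 | P0:I, P1:M(35) | bus: BusRdX,Flush
[13] P0: store L2 := 60 | P0:M(60), P1:I | bus: BusRdX,Flush
[14] P0: store L3 := 22 | P0:M(22), P1:I | bus: BusUpgr
[15] P0: store L0 := 75 | P0:M(75), P1:I | bus: BusUpgr
[16] P0: load  L3 | P0:M(22), P1:I | bus: none
[17] P1: load  L4 | P0:S(20), P1:S(20) | bus: none
[18] P1: load  L0 | P0:S(75), P1:S(75) | bus: BusRd,Flush
[19] P0: load  L2 | P0:M(60), P1:I | bus: none
[20] P1: store L4 := 89 | P0:I, P1:M(89) | bus: BusUpgr
[21] P1: store L2 := 13 | P0:I, P1:M(13) | bus: BusRdX,Flush
[22] P1: load  L2 | P0:I, P1:M(13) | bus: none
[23] P0: store L2 := 28 | P0:M(28), P1:I | bus: BusRdX,Flush
[24] P0: store L2 := 83 | P0:M(83), P1:I | bus: none
[25] P0: store L2 := 86 | P0:M(86), P1:I | bus: none

state = S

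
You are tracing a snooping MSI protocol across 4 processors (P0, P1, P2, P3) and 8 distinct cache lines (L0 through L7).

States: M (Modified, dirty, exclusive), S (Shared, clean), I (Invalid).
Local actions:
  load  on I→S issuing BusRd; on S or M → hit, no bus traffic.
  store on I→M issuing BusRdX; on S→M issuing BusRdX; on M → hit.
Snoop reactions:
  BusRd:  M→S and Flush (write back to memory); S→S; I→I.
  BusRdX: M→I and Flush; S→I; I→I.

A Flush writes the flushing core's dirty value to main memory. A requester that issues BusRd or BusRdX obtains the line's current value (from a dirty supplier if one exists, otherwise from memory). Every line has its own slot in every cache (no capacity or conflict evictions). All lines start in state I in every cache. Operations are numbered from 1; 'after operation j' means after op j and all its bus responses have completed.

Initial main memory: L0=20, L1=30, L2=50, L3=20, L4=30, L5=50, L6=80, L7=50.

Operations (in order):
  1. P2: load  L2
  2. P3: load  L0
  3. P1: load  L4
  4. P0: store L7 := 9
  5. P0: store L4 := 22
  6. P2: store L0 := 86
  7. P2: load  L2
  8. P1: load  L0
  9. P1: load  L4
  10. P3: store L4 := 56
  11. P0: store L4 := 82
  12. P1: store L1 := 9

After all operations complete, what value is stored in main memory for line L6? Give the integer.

step 1: P2: load  L2  ⟶  IISI  (L2)  txn=BusRd  M[L2]=50
step 2: P3: load  L0  ⟶  IIIS  (L0)  txn=BusRd  M[L0]=20
step 3: P1: load  L4  ⟶  ISII  (L4)  txn=BusRd  M[L4]=30
step 4: P0: store L7 := 9  ⟶  MIII  (L7)  txn=BusRdX  M[L7]=50
step 5: P0: store L4 := 22  ⟶  MIII  (L4)  txn=BusRdX  M[L4]=30
step 6: P2: store L0 := 86  ⟶  IIMI  (L0)  txn=BusRdX  M[L0]=20
step 7: P2: load  L2  ⟶  IISI  (L2)  txn=∅  M[L2]=50
step 8: P1: load  L0  ⟶  ISSI  (L0)  txn=BusRd+Flush  M[L0]=86
step 9: P1: load  L4  ⟶  SSII  (L4)  txn=BusRd+Flush  M[L4]=22
step 10: P3: store L4 := 56  ⟶  IIIM  (L4)  txn=BusRdX  M[L4]=22
step 11: P0: store L4 := 82  ⟶  MIII  (L4)  txn=BusRdX+Flush  M[L4]=56
step 12: P1: store L1 := 9  ⟶  IMII  (L1)  txn=BusRdX  M[L1]=30

memory[L6] = 80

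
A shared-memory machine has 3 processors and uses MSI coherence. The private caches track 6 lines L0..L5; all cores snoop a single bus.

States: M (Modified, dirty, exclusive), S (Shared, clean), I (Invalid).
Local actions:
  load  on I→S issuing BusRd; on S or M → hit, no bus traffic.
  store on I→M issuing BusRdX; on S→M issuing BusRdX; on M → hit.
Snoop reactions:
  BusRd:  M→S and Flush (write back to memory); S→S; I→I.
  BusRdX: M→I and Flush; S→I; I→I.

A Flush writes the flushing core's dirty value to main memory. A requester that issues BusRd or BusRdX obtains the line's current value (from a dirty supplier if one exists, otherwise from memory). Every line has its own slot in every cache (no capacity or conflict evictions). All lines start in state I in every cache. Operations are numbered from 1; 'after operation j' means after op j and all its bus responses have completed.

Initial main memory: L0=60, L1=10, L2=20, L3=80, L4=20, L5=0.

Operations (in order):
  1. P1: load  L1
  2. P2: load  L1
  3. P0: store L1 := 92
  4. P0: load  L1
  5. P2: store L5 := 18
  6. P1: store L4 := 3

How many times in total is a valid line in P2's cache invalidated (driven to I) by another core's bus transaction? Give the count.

step 1: P1: load  L1  ⟶  ISI  (L1)  txn=BusRd  M[L1]=10
step 2: P2: load  L1  ⟶  ISS  (L1)  txn=BusRd  M[L1]=10
step 3: P0: store L1 := 92  ⟶  MII  (L1)  txn=BusRdX  M[L1]=10
step 4: P0: load  L1  ⟶  MII  (L1)  txn=∅  M[L1]=10
step 5: P2: store L5 := 18  ⟶  IIM  (L5)  txn=BusRdX  M[L5]=0
step 6: P1: store L4 := 3  ⟶  IMI  (L4)  txn=BusRdX  M[L4]=20

invalidations = 1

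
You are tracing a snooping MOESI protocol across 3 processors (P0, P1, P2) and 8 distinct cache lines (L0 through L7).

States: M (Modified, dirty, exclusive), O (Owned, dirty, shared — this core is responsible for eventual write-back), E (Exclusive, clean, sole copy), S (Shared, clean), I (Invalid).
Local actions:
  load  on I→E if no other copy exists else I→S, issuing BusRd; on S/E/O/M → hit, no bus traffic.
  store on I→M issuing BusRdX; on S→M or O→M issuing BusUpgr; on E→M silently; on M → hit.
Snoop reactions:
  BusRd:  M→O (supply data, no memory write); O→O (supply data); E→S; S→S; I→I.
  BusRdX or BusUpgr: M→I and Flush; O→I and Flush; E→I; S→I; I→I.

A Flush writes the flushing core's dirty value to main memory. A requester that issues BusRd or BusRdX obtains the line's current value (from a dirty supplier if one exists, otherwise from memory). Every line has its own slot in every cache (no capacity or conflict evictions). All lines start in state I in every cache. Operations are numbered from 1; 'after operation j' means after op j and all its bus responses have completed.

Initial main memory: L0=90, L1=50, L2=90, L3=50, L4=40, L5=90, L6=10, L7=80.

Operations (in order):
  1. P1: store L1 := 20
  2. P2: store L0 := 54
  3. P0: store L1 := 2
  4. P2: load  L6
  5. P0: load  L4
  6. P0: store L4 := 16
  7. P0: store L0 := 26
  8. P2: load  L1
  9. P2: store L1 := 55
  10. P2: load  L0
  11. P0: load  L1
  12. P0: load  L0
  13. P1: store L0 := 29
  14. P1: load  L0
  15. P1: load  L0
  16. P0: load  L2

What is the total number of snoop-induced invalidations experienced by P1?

invalidations = 1

step 1: P1: store L1 := 20  ⟶  IMI  (L1)  txn=BusRdX  M[L1]=50
step 2: P2: store L0 := 54  ⟶  IIM  (L0)  txn=BusRdX  M[L0]=90
step 3: P0: store L1 := 2  ⟶  MII  (L1)  txn=BusRdX+Flush  M[L1]=20
step 4: P2: load  L6  ⟶  IIE  (L6)  txn=BusRd  M[L6]=10
step 5: P0: load  L4  ⟶  EII  (L4)  txn=BusRd  M[L4]=40
step 6: P0: store L4 := 16  ⟶  MII  (L4)  txn=∅  M[L4]=40
step 7: P0: store L0 := 26  ⟶  MII  (L0)  txn=BusRdX+Flush  M[L0]=54
step 8: P2: load  L1  ⟶  OIS  (L1)  txn=BusRd  M[L1]=20
step 9: P2: store L1 := 55  ⟶  IIM  (L1)  txn=BusUpgr+Flush  M[L1]=2
step 10: P2: load  L0  ⟶  OIS  (L0)  txn=BusRd  M[L0]=54
step 11: P0: load  L1  ⟶  SIO  (L1)  txn=BusRd  M[L1]=2
step 12: P0: load  L0  ⟶  OIS  (L0)  txn=∅  M[L0]=54
step 13: P1: store L0 := 29  ⟶  IMI  (L0)  txn=BusRdX+Flush  M[L0]=26
step 14: P1: load  L0  ⟶  IMI  (L0)  txn=∅  M[L0]=26
step 15: P1: load  L0  ⟶  IMI  (L0)  txn=∅  M[L0]=26
step 16: P0: load  L2  ⟶  EII  (L2)  txn=BusRd  M[L2]=90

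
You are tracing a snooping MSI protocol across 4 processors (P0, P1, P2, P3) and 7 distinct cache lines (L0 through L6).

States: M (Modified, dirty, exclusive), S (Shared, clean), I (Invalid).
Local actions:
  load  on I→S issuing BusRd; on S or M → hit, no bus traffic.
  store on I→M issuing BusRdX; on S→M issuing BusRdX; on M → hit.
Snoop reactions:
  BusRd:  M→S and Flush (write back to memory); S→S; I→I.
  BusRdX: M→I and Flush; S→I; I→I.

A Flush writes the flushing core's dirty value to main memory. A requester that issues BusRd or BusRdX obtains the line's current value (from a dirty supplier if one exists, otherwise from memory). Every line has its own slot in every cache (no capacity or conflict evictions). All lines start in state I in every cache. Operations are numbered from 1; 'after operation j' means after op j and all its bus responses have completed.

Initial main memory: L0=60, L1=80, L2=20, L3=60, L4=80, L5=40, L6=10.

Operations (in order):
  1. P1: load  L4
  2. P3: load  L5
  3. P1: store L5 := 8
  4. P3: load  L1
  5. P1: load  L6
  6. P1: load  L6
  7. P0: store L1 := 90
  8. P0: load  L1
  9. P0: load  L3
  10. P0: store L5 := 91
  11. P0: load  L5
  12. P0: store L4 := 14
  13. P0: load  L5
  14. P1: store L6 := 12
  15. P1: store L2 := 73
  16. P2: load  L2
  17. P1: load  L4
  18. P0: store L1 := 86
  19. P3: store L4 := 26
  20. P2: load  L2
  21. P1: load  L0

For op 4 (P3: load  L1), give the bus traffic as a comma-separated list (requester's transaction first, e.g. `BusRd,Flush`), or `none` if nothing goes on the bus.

1. P1: load  L4  bus=[BusRd]  L4: P0=I P1=S P2=I P3=I  mem[L4]=80
2. P3: load  L5  bus=[BusRd]  L5: P0=I P1=I P2=I P3=S  mem[L5]=40
3. P1: store L5 := 8  bus=[BusRdX]  L5: P0=I P1=M P2=I P3=I  mem[L5]=40
4. P3: load  L1  bus=[BusRd]  L1: P0=I P1=I P2=I P3=S  mem[L1]=80
5. P1: load  L6  bus=[BusRd]  L6: P0=I P1=S P2=I P3=I  mem[L6]=10
6. P1: load  L6  bus=[-]  L6: P0=I P1=S P2=I P3=I  mem[L6]=10
7. P0: store L1 := 90  bus=[BusRdX]  L1: P0=M P1=I P2=I P3=I  mem[L1]=80
8. P0: load  L1  bus=[-]  L1: P0=M P1=I P2=I P3=I  mem[L1]=80
9. P0: load  L3  bus=[BusRd]  L3: P0=S P1=I P2=I P3=I  mem[L3]=60
10. P0: store L5 := 91  bus=[BusRdX,Flush]  L5: P0=M P1=I P2=I P3=I  mem[L5]=8
11. P0: load  L5  bus=[-]  L5: P0=M P1=I P2=I P3=I  mem[L5]=8
12. P0: store L4 := 14  bus=[BusRdX]  L4: P0=M P1=I P2=I P3=I  mem[L4]=80
13. P0: load  L5  bus=[-]  L5: P0=M P1=I P2=I P3=I  mem[L5]=8
14. P1: store L6 := 12  bus=[BusRdX]  L6: P0=I P1=M P2=I P3=I  mem[L6]=10
15. P1: store L2 := 73  bus=[BusRdX]  L2: P0=I P1=M P2=I P3=I  mem[L2]=20
16. P2: load  L2  bus=[BusRd,Flush]  L2: P0=I P1=S P2=S P3=I  mem[L2]=73
17. P1: load  L4  bus=[BusRd,Flush]  L4: P0=S P1=S P2=I P3=I  mem[L4]=14
18. P0: store L1 := 86  bus=[-]  L1: P0=M P1=I P2=I P3=I  mem[L1]=80
19. P3: store L4 := 26  bus=[BusRdX]  L4: P0=I P1=I P2=I P3=M  mem[L4]=14
20. P2: load  L2  bus=[-]  L2: P0=I P1=S P2=S P3=I  mem[L2]=73
21. P1: load  L0  bus=[BusRd]  L0: P0=I P1=S P2=I P3=I  mem[L0]=60

bus = BusRd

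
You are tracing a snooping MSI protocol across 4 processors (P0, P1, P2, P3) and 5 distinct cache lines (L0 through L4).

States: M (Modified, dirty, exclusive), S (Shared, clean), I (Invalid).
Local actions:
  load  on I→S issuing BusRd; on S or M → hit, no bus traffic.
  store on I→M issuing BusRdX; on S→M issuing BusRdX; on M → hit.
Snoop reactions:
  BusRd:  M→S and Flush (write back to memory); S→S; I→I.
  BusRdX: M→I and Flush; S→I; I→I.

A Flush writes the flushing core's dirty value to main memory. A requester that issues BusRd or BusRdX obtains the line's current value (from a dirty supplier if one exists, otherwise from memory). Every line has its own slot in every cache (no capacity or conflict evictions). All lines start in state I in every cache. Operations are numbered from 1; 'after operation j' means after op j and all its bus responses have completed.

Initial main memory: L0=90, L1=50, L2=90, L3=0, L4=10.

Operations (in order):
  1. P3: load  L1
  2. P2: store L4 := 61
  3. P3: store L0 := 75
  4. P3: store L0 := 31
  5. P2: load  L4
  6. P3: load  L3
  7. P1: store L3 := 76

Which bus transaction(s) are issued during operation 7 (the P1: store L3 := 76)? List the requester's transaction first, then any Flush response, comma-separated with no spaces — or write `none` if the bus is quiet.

[1] P3: load  L1 | P0:I, P1:I, P2:I, P3:S(50) | bus: BusRd
[2] P2: store L4 := 61 | P0:I, P1:I, P2:M(61), P3:I | bus: BusRdX
[3] P3: store L0 := 75 | P0:I, P1:I, P2:I, P3:M(75) | bus: BusRdX
[4] P3: store L0 := 31 | P0:I, P1:I, P2:I, P3:M(31) | bus: none
[5] P2: load  L4 | P0:I, P1:I, P2:M(61), P3:I | bus: none
[6] P3: load  L3 | P0:I, P1:I, P2:I, P3:S(0) | bus: BusRd
[7] P1: store L3 := 76 | P0:I, P1:M(76), P2:I, P3:I | bus: BusRdX

bus = BusRdX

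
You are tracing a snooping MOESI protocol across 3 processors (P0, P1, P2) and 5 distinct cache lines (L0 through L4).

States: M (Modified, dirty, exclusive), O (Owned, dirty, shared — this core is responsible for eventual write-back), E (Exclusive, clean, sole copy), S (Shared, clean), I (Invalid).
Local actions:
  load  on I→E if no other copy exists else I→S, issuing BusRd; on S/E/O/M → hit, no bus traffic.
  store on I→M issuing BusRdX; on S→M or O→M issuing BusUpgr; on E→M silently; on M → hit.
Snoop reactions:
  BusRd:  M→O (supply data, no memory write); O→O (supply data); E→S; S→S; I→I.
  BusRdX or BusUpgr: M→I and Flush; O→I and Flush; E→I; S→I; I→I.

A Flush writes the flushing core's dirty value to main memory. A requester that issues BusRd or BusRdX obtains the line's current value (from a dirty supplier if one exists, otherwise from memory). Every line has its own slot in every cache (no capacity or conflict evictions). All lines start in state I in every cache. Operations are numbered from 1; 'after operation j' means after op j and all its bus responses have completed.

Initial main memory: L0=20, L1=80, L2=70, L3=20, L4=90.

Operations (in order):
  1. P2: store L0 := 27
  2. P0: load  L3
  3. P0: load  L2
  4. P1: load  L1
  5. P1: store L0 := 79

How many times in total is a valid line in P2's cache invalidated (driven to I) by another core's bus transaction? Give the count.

invalidations = 1

1. P2: store L0 := 27  bus=[BusRdX]  L0: P0=I P1=I P2=M  mem[L0]=20
2. P0: load  L3  bus=[BusRd]  L3: P0=E P1=I P2=I  mem[L3]=20
3. P0: load  L2  bus=[BusRd]  L2: P0=E P1=I P2=I  mem[L2]=70
4. P1: load  L1  bus=[BusRd]  L1: P0=I P1=E P2=I  mem[L1]=80
5. P1: store L0 := 79  bus=[BusRdX,Flush]  L0: P0=I P1=M P2=I  mem[L0]=27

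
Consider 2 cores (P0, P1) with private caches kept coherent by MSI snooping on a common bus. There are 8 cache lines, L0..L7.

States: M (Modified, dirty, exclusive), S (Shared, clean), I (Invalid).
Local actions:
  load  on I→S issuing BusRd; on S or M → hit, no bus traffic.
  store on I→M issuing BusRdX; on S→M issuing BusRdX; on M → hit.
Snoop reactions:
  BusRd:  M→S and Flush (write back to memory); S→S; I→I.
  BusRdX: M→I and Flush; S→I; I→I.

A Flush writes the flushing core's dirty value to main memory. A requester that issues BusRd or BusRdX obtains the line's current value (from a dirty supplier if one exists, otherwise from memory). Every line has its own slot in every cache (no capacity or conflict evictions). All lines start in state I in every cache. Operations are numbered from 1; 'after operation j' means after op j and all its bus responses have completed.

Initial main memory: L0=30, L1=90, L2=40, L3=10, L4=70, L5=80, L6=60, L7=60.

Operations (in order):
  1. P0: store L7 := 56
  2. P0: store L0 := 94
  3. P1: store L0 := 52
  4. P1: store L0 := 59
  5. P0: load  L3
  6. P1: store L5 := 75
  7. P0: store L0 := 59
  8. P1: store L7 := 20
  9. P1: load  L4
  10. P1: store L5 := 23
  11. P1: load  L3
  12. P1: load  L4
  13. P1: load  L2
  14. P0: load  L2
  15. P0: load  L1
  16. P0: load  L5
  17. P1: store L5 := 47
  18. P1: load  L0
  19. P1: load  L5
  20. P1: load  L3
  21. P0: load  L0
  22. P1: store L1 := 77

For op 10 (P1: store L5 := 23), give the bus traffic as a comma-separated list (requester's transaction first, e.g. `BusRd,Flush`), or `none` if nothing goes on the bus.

bus = none

  op1 P0: store L7 := 56 → M/I on L7; bus BusRdX; mem=60
  op2 P0: store L0 := 94 → M/I on L0; bus BusRdX; mem=30
  op3 P1: store L0 := 52 → I/M on L0; bus BusRdX Flush; mem=94
  op4 P1: store L0 := 59 → I/M on L0; bus (none); mem=94
  op5 P0: load  L3 → S/I on L3; bus BusRd; mem=10
  op6 P1: store L5 := 75 → I/M on L5; bus BusRdX; mem=80
  op7 P0: store L0 := 59 → M/I on L0; bus BusRdX Flush; mem=59
  op8 P1: store L7 := 20 → I/M on L7; bus BusRdX Flush; mem=56
  op9 P1: load  L4 → I/S on L4; bus BusRd; mem=70
  op10 P1: store L5 := 23 → I/M on L5; bus (none); mem=80
  op11 P1: load  L3 → S/S on L3; bus BusRd; mem=10
  op12 P1: load  L4 → I/S on L4; bus (none); mem=70
  op13 P1: load  L2 → I/S on L2; bus BusRd; mem=40
  op14 P0: load  L2 → S/S on L2; bus BusRd; mem=40
  op15 P0: load  L1 → S/I on L1; bus BusRd; mem=90
  op16 P0: load  L5 → S/S on L5; bus BusRd Flush; mem=23
  op17 P1: store L5 := 47 → I/M on L5; bus BusRdX; mem=23
  op18 P1: load  L0 → S/S on L0; bus BusRd Flush; mem=59
  op19 P1: load  L5 → I/M on L5; bus (none); mem=23
  op20 P1: load  L3 → S/S on L3; bus (none); mem=10
  op21 P0: load  L0 → S/S on L0; bus (none); mem=59
  op22 P1: store L1 := 77 → I/M on L1; bus BusRdX; mem=90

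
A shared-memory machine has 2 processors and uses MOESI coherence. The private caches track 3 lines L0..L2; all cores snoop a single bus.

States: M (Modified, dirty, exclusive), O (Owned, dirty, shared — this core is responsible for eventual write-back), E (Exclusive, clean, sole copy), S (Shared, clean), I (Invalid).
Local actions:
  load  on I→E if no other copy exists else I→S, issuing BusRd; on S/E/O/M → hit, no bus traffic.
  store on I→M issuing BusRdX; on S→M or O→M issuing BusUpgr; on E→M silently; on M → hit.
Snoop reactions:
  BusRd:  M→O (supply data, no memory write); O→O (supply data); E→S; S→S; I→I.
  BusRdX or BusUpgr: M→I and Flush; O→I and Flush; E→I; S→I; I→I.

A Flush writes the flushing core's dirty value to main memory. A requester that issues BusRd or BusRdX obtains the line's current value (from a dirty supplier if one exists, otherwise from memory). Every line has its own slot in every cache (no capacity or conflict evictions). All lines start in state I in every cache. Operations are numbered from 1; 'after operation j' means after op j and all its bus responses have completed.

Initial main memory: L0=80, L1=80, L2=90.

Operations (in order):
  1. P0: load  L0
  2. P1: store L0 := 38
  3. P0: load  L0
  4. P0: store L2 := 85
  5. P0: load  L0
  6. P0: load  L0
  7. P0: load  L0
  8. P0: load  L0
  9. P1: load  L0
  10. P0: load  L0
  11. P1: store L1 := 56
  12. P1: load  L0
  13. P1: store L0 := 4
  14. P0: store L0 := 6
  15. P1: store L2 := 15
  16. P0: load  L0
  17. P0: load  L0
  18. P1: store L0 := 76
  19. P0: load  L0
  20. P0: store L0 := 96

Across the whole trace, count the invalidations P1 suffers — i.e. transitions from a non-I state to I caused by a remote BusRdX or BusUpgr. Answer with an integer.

step 1: P0: load  L0  ⟶  EI  (L0)  txn=BusRd  M[L0]=80
step 2: P1: store L0 := 38  ⟶  IM  (L0)  txn=BusRdX  M[L0]=80
step 3: P0: load  L0  ⟶  SO  (L0)  txn=BusRd  M[L0]=80
step 4: P0: store L2 := 85  ⟶  MI  (L2)  txn=BusRdX  M[L2]=90
step 5: P0: load  L0  ⟶  SO  (L0)  txn=∅  M[L0]=80
step 6: P0: load  L0  ⟶  SO  (L0)  txn=∅  M[L0]=80
step 7: P0: load  L0  ⟶  SO  (L0)  txn=∅  M[L0]=80
step 8: P0: load  L0  ⟶  SO  (L0)  txn=∅  M[L0]=80
step 9: P1: load  L0  ⟶  SO  (L0)  txn=∅  M[L0]=80
step 10: P0: load  L0  ⟶  SO  (L0)  txn=∅  M[L0]=80
step 11: P1: store L1 := 56  ⟶  IM  (L1)  txn=BusRdX  M[L1]=80
step 12: P1: load  L0  ⟶  SO  (L0)  txn=∅  M[L0]=80
step 13: P1: store L0 := 4  ⟶  IM  (L0)  txn=BusUpgr  M[L0]=80
step 14: P0: store L0 := 6  ⟶  MI  (L0)  txn=BusRdX+Flush  M[L0]=4
step 15: P1: store L2 := 15  ⟶  IM  (L2)  txn=BusRdX+Flush  M[L2]=85
step 16: P0: load  L0  ⟶  MI  (L0)  txn=∅  M[L0]=4
step 17: P0: load  L0  ⟶  MI  (L0)  txn=∅  M[L0]=4
step 18: P1: store L0 := 76  ⟶  IM  (L0)  txn=BusRdX+Flush  M[L0]=6
step 19: P0: load  L0  ⟶  SO  (L0)  txn=BusRd  M[L0]=6
step 20: P0: store L0 := 96  ⟶  MI  (L0)  txn=BusUpgr+Flush  M[L0]=76

invalidations = 2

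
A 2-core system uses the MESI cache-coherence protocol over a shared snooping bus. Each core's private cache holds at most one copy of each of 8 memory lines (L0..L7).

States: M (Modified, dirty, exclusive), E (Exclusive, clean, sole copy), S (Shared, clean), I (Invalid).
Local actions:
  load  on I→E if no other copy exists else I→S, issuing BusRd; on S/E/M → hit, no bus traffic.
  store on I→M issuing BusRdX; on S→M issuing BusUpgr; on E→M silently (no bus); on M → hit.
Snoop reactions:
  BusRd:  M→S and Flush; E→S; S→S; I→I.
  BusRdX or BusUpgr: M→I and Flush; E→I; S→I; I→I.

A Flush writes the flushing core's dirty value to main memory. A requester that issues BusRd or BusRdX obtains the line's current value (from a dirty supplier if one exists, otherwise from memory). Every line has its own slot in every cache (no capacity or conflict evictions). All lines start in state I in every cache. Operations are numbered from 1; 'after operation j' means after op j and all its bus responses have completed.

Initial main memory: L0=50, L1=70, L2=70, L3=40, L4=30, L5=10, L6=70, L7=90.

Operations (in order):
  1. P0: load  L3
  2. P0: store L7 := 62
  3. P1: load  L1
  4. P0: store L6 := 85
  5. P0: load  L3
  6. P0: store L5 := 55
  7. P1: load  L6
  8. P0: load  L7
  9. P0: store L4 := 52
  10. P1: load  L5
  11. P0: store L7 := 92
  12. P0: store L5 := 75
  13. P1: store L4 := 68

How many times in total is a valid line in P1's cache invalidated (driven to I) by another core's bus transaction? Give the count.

invalidations = 1

step 1: P0: load  L3  ⟶  EI  (L3)  txn=BusRd  M[L3]=40
step 2: P0: store L7 := 62  ⟶  MI  (L7)  txn=BusRdX  M[L7]=90
step 3: P1: load  L1  ⟶  IE  (L1)  txn=BusRd  M[L1]=70
step 4: P0: store L6 := 85  ⟶  MI  (L6)  txn=BusRdX  M[L6]=70
step 5: P0: load  L3  ⟶  EI  (L3)  txn=∅  M[L3]=40
step 6: P0: store L5 := 55  ⟶  MI  (L5)  txn=BusRdX  M[L5]=10
step 7: P1: load  L6  ⟶  SS  (L6)  txn=BusRd+Flush  M[L6]=85
step 8: P0: load  L7  ⟶  MI  (L7)  txn=∅  M[L7]=90
step 9: P0: store L4 := 52  ⟶  MI  (L4)  txn=BusRdX  M[L4]=30
step 10: P1: load  L5  ⟶  SS  (L5)  txn=BusRd+Flush  M[L5]=55
step 11: P0: store L7 := 92  ⟶  MI  (L7)  txn=∅  M[L7]=90
step 12: P0: store L5 := 75  ⟶  MI  (L5)  txn=BusUpgr  M[L5]=55
step 13: P1: store L4 := 68  ⟶  IM  (L4)  txn=BusRdX+Flush  M[L4]=52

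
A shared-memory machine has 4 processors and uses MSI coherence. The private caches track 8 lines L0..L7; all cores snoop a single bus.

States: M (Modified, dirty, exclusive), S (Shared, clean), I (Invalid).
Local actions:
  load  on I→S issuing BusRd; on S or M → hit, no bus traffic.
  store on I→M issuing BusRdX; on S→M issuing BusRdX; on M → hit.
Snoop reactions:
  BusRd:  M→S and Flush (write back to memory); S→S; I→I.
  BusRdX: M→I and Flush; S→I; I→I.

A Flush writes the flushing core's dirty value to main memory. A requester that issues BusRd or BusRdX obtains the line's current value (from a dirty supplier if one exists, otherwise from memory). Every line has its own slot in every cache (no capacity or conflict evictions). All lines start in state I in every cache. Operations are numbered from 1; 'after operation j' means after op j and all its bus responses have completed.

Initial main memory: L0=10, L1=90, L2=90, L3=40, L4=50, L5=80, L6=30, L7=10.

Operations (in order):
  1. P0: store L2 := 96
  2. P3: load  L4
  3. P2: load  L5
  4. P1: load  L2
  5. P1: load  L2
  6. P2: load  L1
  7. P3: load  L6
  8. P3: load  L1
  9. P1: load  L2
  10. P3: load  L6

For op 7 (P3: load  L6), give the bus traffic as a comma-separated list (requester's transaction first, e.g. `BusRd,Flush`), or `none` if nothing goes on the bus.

  op1 P0: store L2 := 96 → M/I/I/I on L2; bus BusRdX; mem=90
  op2 P3: load  L4 → I/I/I/S on L4; bus BusRd; mem=50
  op3 P2: load  L5 → I/I/S/I on L5; bus BusRd; mem=80
  op4 P1: load  L2 → S/S/I/I on L2; bus BusRd Flush; mem=96
  op5 P1: load  L2 → S/S/I/I on L2; bus (none); mem=96
  op6 P2: load  L1 → I/I/S/I on L1; bus BusRd; mem=90
  op7 P3: load  L6 → I/I/I/S on L6; bus BusRd; mem=30
  op8 P3: load  L1 → I/I/S/S on L1; bus BusRd; mem=90
  op9 P1: load  L2 → S/S/I/I on L2; bus (none); mem=96
  op10 P3: load  L6 → I/I/I/S on L6; bus (none); mem=30

bus = BusRd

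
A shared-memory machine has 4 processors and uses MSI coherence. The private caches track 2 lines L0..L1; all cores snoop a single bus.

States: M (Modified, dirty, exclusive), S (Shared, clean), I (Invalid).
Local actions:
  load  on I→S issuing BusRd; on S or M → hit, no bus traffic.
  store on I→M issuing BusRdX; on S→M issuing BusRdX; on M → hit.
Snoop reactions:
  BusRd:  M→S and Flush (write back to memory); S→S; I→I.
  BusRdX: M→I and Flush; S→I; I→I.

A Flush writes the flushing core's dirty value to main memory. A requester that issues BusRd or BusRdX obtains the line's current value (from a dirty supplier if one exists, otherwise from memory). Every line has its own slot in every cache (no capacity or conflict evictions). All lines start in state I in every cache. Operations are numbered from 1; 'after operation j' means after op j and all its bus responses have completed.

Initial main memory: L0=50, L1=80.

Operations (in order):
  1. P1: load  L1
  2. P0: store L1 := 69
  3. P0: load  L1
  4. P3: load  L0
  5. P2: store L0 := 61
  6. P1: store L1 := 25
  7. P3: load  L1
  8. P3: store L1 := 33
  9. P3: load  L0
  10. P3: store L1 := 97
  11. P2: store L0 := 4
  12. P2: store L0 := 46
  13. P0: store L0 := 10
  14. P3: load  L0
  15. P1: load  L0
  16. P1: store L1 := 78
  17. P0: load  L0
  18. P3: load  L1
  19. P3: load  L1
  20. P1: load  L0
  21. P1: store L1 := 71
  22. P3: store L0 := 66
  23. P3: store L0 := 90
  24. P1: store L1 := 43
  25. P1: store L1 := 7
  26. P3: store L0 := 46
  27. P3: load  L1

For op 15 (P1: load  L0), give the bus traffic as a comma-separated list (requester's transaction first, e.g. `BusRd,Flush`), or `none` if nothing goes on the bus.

[1] P1: load  L1 | P0:I, P1:S(80), P2:I, P3:I | bus: BusRd
[2] P0: store L1 := 69 | P0:M(69), P1:I, P2:I, P3:I | bus: BusRdX
[3] P0: load  L1 | P0:M(69), P1:I, P2:I, P3:I | bus: none
[4] P3: load  L0 | P0:I, P1:I, P2:I, P3:S(50) | bus: BusRd
[5] P2: store L0 := 61 | P0:I, P1:I, P2:M(61), P3:I | bus: BusRdX
[6] P1: store L1 := 25 | P0:I, P1:M(25), P2:I, P3:I | bus: BusRdX,Flush
[7] P3: load  L1 | P0:I, P1:S(25), P2:I, P3:S(25) | bus: BusRd,Flush
[8] P3: store L1 := 33 | P0:I, P1:I, P2:I, P3:M(33) | bus: BusRdX
[9] P3: load  L0 | P0:I, P1:I, P2:S(61), P3:S(61) | bus: BusRd,Flush
[10] P3: store L1 := 97 | P0:I, P1:I, P2:I, P3:M(97) | bus: none
[11] P2: store L0 := 4 | P0:I, P1:I, P2:M(4), P3:I | bus: BusRdX
[12] P2: store L0 := 46 | P0:I, P1:I, P2:M(46), P3:I | bus: none
[13] P0: store L0 := 10 | P0:M(10), P1:I, P2:I, P3:I | bus: BusRdX,Flush
[14] P3: load  L0 | P0:S(10), P1:I, P2:I, P3:S(10) | bus: BusRd,Flush
[15] P1: load  L0 | P0:S(10), P1:S(10), P2:I, P3:S(10) | bus: BusRd
[16] P1: store L1 := 78 | P0:I, P1:M(78), P2:I, P3:I | bus: BusRdX,Flush
[17] P0: load  L0 | P0:S(10), P1:S(10), P2:I, P3:S(10) | bus: none
[18] P3: load  L1 | P0:I, P1:S(78), P2:I, P3:S(78) | bus: BusRd,Flush
[19] P3: load  L1 | P0:I, P1:S(78), P2:I, P3:S(78) | bus: none
[20] P1: load  L0 | P0:S(10), P1:S(10), P2:I, P3:S(10) | bus: none
[21] P1: store L1 := 71 | P0:I, P1:M(71), P2:I, P3:I | bus: BusRdX
[22] P3: store L0 := 66 | P0:I, P1:I, P2:I, P3:M(66) | bus: BusRdX
[23] P3: store L0 := 90 | P0:I, P1:I, P2:I, P3:M(90) | bus: none
[24] P1: store L1 := 43 | P0:I, P1:M(43), P2:I, P3:I | bus: none
[25] P1: store L1 := 7 | P0:I, P1:M(7), P2:I, P3:I | bus: none
[26] P3: store L0 := 46 | P0:I, P1:I, P2:I, P3:M(46) | bus: none
[27] P3: load  L1 | P0:I, P1:S(7), P2:I, P3:S(7) | bus: BusRd,Flush

bus = BusRd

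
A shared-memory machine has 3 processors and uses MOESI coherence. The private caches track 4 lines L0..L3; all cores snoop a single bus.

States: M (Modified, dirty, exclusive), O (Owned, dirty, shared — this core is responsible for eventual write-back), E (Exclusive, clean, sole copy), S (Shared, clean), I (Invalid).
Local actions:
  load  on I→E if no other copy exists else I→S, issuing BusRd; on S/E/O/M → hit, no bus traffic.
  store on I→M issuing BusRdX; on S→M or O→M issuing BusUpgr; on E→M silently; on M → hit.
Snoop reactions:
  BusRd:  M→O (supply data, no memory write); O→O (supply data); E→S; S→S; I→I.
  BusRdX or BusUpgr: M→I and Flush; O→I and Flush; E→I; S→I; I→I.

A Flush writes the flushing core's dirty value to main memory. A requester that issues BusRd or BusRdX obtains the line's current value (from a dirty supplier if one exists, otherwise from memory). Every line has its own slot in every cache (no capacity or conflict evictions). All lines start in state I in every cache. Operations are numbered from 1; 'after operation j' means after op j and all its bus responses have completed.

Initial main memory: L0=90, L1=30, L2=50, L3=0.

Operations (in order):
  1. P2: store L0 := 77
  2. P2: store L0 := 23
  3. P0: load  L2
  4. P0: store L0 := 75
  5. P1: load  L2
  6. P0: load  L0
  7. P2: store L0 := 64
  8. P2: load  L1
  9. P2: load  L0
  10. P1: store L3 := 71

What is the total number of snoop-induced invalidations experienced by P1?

invalidations = 0

step 1: P2: store L0 := 77  ⟶  IIM  (L0)  txn=BusRdX  M[L0]=90
step 2: P2: store L0 := 23  ⟶  IIM  (L0)  txn=∅  M[L0]=90
step 3: P0: load  L2  ⟶  EII  (L2)  txn=BusRd  M[L2]=50
step 4: P0: store L0 := 75  ⟶  MII  (L0)  txn=BusRdX+Flush  M[L0]=23
step 5: P1: load  L2  ⟶  SSI  (L2)  txn=BusRd  M[L2]=50
step 6: P0: load  L0  ⟶  MII  (L0)  txn=∅  M[L0]=23
step 7: P2: store L0 := 64  ⟶  IIM  (L0)  txn=BusRdX+Flush  M[L0]=75
step 8: P2: load  L1  ⟶  IIE  (L1)  txn=BusRd  M[L1]=30
step 9: P2: load  L0  ⟶  IIM  (L0)  txn=∅  M[L0]=75
step 10: P1: store L3 := 71  ⟶  IMI  (L3)  txn=BusRdX  M[L3]=0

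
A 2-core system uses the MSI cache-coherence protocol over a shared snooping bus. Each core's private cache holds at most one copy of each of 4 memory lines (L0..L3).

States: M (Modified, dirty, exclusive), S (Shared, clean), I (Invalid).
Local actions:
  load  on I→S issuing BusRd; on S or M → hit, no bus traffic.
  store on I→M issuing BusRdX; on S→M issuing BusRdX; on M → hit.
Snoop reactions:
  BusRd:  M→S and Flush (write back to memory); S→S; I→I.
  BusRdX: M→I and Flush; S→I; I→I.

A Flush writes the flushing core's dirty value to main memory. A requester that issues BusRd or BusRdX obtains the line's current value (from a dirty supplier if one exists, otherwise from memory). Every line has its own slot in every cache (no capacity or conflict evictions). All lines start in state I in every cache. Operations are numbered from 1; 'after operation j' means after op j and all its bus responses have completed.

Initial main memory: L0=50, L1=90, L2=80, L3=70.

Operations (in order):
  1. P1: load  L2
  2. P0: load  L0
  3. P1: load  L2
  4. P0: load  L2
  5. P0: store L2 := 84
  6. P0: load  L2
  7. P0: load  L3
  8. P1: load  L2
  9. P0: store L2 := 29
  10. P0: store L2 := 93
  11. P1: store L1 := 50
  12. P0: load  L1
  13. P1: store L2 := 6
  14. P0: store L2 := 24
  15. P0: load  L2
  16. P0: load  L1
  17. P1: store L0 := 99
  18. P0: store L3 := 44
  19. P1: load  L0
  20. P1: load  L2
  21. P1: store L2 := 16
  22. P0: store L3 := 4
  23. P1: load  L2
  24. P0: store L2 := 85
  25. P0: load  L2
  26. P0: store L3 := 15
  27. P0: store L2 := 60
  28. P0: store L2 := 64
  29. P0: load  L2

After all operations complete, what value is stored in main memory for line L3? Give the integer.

memory[L3] = 70

step 1: P1: load  L2  ⟶  IS  (L2)  txn=BusRd  M[L2]=80
step 2: P0: load  L0  ⟶  SI  (L0)  txn=BusRd  M[L0]=50
step 3: P1: load  L2  ⟶  IS  (L2)  txn=∅  M[L2]=80
step 4: P0: load  L2  ⟶  SS  (L2)  txn=BusRd  M[L2]=80
step 5: P0: store L2 := 84  ⟶  MI  (L2)  txn=BusRdX  M[L2]=80
step 6: P0: load  L2  ⟶  MI  (L2)  txn=∅  M[L2]=80
step 7: P0: load  L3  ⟶  SI  (L3)  txn=BusRd  M[L3]=70
step 8: P1: load  L2  ⟶  SS  (L2)  txn=BusRd+Flush  M[L2]=84
step 9: P0: store L2 := 29  ⟶  MI  (L2)  txn=BusRdX  M[L2]=84
step 10: P0: store L2 := 93  ⟶  MI  (L2)  txn=∅  M[L2]=84
step 11: P1: store L1 := 50  ⟶  IM  (L1)  txn=BusRdX  M[L1]=90
step 12: P0: load  L1  ⟶  SS  (L1)  txn=BusRd+Flush  M[L1]=50
step 13: P1: store L2 := 6  ⟶  IM  (L2)  txn=BusRdX+Flush  M[L2]=93
step 14: P0: store L2 := 24  ⟶  MI  (L2)  txn=BusRdX+Flush  M[L2]=6
step 15: P0: load  L2  ⟶  MI  (L2)  txn=∅  M[L2]=6
step 16: P0: load  L1  ⟶  SS  (L1)  txn=∅  M[L1]=50
step 17: P1: store L0 := 99  ⟶  IM  (L0)  txn=BusRdX  M[L0]=50
step 18: P0: store L3 := 44  ⟶  MI  (L3)  txn=BusRdX  M[L3]=70
step 19: P1: load  L0  ⟶  IM  (L0)  txn=∅  M[L0]=50
step 20: P1: load  L2  ⟶  SS  (L2)  txn=BusRd+Flush  M[L2]=24
step 21: P1: store L2 := 16  ⟶  IM  (L2)  txn=BusRdX  M[L2]=24
step 22: P0: store L3 := 4  ⟶  MI  (L3)  txn=∅  M[L3]=70
step 23: P1: load  L2  ⟶  IM  (L2)  txn=∅  M[L2]=24
step 24: P0: store L2 := 85  ⟶  MI  (L2)  txn=BusRdX+Flush  M[L2]=16
step 25: P0: load  L2  ⟶  MI  (L2)  txn=∅  M[L2]=16
step 26: P0: store L3 := 15  ⟶  MI  (L3)  txn=∅  M[L3]=70
step 27: P0: store L2 := 60  ⟶  MI  (L2)  txn=∅  M[L2]=16
step 28: P0: store L2 := 64  ⟶  MI  (L2)  txn=∅  M[L2]=16
step 29: P0: load  L2  ⟶  MI  (L2)  txn=∅  M[L2]=16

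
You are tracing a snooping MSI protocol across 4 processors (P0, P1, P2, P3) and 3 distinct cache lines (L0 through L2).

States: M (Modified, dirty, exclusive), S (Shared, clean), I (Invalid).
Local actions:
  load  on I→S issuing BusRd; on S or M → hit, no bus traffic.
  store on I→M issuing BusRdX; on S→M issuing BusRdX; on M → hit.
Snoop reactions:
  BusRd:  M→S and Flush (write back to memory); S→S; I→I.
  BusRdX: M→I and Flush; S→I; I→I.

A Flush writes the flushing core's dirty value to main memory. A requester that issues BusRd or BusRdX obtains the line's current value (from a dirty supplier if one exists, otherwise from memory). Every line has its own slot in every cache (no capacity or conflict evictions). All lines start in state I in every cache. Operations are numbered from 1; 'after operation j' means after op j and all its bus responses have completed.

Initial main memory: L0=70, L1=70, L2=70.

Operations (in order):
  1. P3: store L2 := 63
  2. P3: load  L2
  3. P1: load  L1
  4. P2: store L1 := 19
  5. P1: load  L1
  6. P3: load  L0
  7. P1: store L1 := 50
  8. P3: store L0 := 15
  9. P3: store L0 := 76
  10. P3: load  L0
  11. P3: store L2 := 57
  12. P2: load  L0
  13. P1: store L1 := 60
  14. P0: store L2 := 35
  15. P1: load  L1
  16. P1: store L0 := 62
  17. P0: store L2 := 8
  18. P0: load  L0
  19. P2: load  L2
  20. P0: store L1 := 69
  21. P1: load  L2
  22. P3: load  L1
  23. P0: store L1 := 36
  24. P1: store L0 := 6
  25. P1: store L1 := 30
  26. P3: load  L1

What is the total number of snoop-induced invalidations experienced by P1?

1. P3: store L2 := 63  bus=[BusRdX]  L2: P0=I P1=I P2=I P3=M  mem[L2]=70
2. P3: load  L2  bus=[-]  L2: P0=I P1=I P2=I P3=M  mem[L2]=70
3. P1: load  L1  bus=[BusRd]  L1: P0=I P1=S P2=I P3=I  mem[L1]=70
4. P2: store L1 := 19  bus=[BusRdX]  L1: P0=I P1=I P2=M P3=I  mem[L1]=70
5. P1: load  L1  bus=[BusRd,Flush]  L1: P0=I P1=S P2=S P3=I  mem[L1]=19
6. P3: load  L0  bus=[BusRd]  L0: P0=I P1=I P2=I P3=S  mem[L0]=70
7. P1: store L1 := 50  bus=[BusRdX]  L1: P0=I P1=M P2=I P3=I  mem[L1]=19
8. P3: store L0 := 15  bus=[BusRdX]  L0: P0=I P1=I P2=I P3=M  mem[L0]=70
9. P3: store L0 := 76  bus=[-]  L0: P0=I P1=I P2=I P3=M  mem[L0]=70
10. P3: load  L0  bus=[-]  L0: P0=I P1=I P2=I P3=M  mem[L0]=70
11. P3: store L2 := 57  bus=[-]  L2: P0=I P1=I P2=I P3=M  mem[L2]=70
12. P2: load  L0  bus=[BusRd,Flush]  L0: P0=I P1=I P2=S P3=S  mem[L0]=76
13. P1: store L1 := 60  bus=[-]  L1: P0=I P1=M P2=I P3=I  mem[L1]=19
14. P0: store L2 := 35  bus=[BusRdX,Flush]  L2: P0=M P1=I P2=I P3=I  mem[L2]=57
15. P1: load  L1  bus=[-]  L1: P0=I P1=M P2=I P3=I  mem[L1]=19
16. P1: store L0 := 62  bus=[BusRdX]  L0: P0=I P1=M P2=I P3=I  mem[L0]=76
17. P0: store L2 := 8  bus=[-]  L2: P0=M P1=I P2=I P3=I  mem[L2]=57
18. P0: load  L0  bus=[BusRd,Flush]  L0: P0=S P1=S P2=I P3=I  mem[L0]=62
19. P2: load  L2  bus=[BusRd,Flush]  L2: P0=S P1=I P2=S P3=I  mem[L2]=8
20. P0: store L1 := 69  bus=[BusRdX,Flush]  L1: P0=M P1=I P2=I P3=I  mem[L1]=60
21. P1: load  L2  bus=[BusRd]  L2: P0=S P1=S P2=S P3=I  mem[L2]=8
22. P3: load  L1  bus=[BusRd,Flush]  L1: P0=S P1=I P2=I P3=S  mem[L1]=69
23. P0: store L1 := 36  bus=[BusRdX]  L1: P0=M P1=I P2=I P3=I  mem[L1]=69
24. P1: store L0 := 6  bus=[BusRdX]  L0: P0=I P1=M P2=I P3=I  mem[L0]=62
25. P1: store L1 := 30  bus=[BusRdX,Flush]  L1: P0=I P1=M P2=I P3=I  mem[L1]=36
26. P3: load  L1  bus=[BusRd,Flush]  L1: P0=I P1=S P2=I P3=S  mem[L1]=30

invalidations = 2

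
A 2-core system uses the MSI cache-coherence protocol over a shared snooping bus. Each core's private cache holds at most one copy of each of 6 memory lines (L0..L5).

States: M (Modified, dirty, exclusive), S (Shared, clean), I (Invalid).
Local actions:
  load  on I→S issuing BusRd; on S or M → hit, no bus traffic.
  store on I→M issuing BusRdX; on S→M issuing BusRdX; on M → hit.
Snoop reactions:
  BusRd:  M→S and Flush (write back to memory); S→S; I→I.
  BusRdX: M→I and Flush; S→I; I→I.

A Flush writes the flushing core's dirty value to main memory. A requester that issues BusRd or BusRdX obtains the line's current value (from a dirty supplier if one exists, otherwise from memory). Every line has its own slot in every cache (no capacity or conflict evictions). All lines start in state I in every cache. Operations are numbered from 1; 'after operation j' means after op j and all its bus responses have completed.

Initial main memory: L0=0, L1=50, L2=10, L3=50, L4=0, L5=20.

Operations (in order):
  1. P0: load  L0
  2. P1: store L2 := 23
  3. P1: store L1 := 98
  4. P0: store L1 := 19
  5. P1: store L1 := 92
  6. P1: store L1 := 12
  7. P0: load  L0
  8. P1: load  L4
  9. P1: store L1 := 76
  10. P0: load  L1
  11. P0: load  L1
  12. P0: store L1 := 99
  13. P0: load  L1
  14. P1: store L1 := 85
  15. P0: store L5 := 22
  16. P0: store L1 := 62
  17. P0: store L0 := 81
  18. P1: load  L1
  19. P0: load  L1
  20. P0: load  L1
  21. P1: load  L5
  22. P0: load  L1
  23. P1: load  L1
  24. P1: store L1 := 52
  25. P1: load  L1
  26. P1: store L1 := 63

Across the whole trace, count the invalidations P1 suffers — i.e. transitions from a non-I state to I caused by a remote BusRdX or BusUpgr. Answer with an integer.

invalidations = 3

step 1: P0: load  L0  ⟶  SI  (L0)  txn=BusRd  M[L0]=0
step 2: P1: store L2 := 23  ⟶  IM  (L2)  txn=BusRdX  M[L2]=10
step 3: P1: store L1 := 98  ⟶  IM  (L1)  txn=BusRdX  M[L1]=50
step 4: P0: store L1 := 19  ⟶  MI  (L1)  txn=BusRdX+Flush  M[L1]=98
step 5: P1: store L1 := 92  ⟶  IM  (L1)  txn=BusRdX+Flush  M[L1]=19
step 6: P1: store L1 := 12  ⟶  IM  (L1)  txn=∅  M[L1]=19
step 7: P0: load  L0  ⟶  SI  (L0)  txn=∅  M[L0]=0
step 8: P1: load  L4  ⟶  IS  (L4)  txn=BusRd  M[L4]=0
step 9: P1: store L1 := 76  ⟶  IM  (L1)  txn=∅  M[L1]=19
step 10: P0: load  L1  ⟶  SS  (L1)  txn=BusRd+Flush  M[L1]=76
step 11: P0: load  L1  ⟶  SS  (L1)  txn=∅  M[L1]=76
step 12: P0: store L1 := 99  ⟶  MI  (L1)  txn=BusRdX  M[L1]=76
step 13: P0: load  L1  ⟶  MI  (L1)  txn=∅  M[L1]=76
step 14: P1: store L1 := 85  ⟶  IM  (L1)  txn=BusRdX+Flush  M[L1]=99
step 15: P0: store L5 := 22  ⟶  MI  (L5)  txn=BusRdX  M[L5]=20
step 16: P0: store L1 := 62  ⟶  MI  (L1)  txn=BusRdX+Flush  M[L1]=85
step 17: P0: store L0 := 81  ⟶  MI  (L0)  txn=BusRdX  M[L0]=0
step 18: P1: load  L1  ⟶  SS  (L1)  txn=BusRd+Flush  M[L1]=62
step 19: P0: load  L1  ⟶  SS  (L1)  txn=∅  M[L1]=62
step 20: P0: load  L1  ⟶  SS  (L1)  txn=∅  M[L1]=62
step 21: P1: load  L5  ⟶  SS  (L5)  txn=BusRd+Flush  M[L5]=22
step 22: P0: load  L1  ⟶  SS  (L1)  txn=∅  M[L1]=62
step 23: P1: load  L1  ⟶  SS  (L1)  txn=∅  M[L1]=62
step 24: P1: store L1 := 52  ⟶  IM  (L1)  txn=BusRdX  M[L1]=62
step 25: P1: load  L1  ⟶  IM  (L1)  txn=∅  M[L1]=62
step 26: P1: store L1 := 63  ⟶  IM  (L1)  txn=∅  M[L1]=62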